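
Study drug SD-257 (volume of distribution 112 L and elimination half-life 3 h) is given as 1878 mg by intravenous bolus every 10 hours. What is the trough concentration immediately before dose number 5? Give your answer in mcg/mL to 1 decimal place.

f = (1/2)^(τ/t½) = (1/2)^(10/3) ≈ 0.0992.
C₀ = D/Vd = 1878/112 ≈ 16.768 mcg/mL.
Before the 5th dose, 4 doses have been given. Superposition: Cmin = C₀·(f + f² + … + f^4).
≈ 16.768 × (0.0992 + 0.0098 + 0.0010 + 0.0001) ≈ 16.768 × 0.1101 ≈ 1.846 mcg/mL.

1.8 mcg/mL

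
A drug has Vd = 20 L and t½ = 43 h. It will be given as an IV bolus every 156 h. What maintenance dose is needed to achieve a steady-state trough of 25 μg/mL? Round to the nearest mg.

τ/t½ = 156/43 ≈ 3.6279, so f = (1/2)^(156/43) ≈ 0.080889.
Cmin,ss = (D/Vd)·f/(1−f), so D = Cmin,ss·Vd·(1−f)/f.
D = 25 × 20 × (1−f)/f ≈ 25 × 20 × 11.36262 ≈ 5681.31 mg.

5681 mg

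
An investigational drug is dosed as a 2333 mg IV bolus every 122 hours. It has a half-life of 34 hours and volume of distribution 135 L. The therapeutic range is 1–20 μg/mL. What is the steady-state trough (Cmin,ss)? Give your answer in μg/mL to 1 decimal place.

k = ln2/t½ = ln2/34 ≈ 0.020387 h⁻¹; fraction remaining f = e^(−kτ) = e^(−0.020387×122) ≈ 0.0831.
At steady state, accumulation factor R = 1/(1 − e^(−kτ)) ≈ 1.0906.
Each bolus raises the concentration by D/Vd = 2333/135 ≈ 17.281 μg/mL.
Cmax,ss = C₀/(1 − f) ≈ 17.281/0.9169 ≈ 18.847 μg/mL.
One interval later, Cmin,ss = Cmax,ss·e^(−kτ) ≈ 18.847 × 0.0831 ≈ 1.566 μg/mL.
Trough 1.6 μg/mL vs MEC 1 μg/mL: adequate.

1.6 μg/mL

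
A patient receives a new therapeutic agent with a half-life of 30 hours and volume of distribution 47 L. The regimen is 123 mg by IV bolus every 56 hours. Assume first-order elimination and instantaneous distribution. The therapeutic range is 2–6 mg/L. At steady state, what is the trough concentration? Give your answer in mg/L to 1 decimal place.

1.0 mg/L

k = ln2/t½ = ln2/30 ≈ 0.023105 h⁻¹; fraction remaining f = e^(−kτ) = e^(−0.023105×56) ≈ 0.2742.
Accumulation ratio R = 1/(1 − f) ≈ 1/0.7258 ≈ 1.3778.
Each bolus raises the concentration by D/Vd = 123/47 ≈ 2.617 mg/L.
Steady-state peak Cmax,ss = C₀·R ≈ 2.617 × 1.3778 ≈ 3.606 mg/L.
Steady-state trough Cmin,ss = Cmax,ss·f ≈ 3.606 × 0.2742 ≈ 0.989 mg/L.
Trough 1.0 mg/L vs MEC 2 mg/L: subtherapeutic.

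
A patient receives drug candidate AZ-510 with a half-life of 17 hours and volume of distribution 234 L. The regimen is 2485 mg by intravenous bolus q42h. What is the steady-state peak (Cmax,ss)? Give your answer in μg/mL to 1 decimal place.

13.0 μg/mL

τ/t½ = 42/17 ≈ 2.4706, so fraction remaining f = (1/2)^(42/17) ≈ 0.1804.
At steady state, accumulation factor R = 1/(1 − e^(−kτ)) ≈ 1.2201.
Each bolus raises the concentration by D/Vd = 2485/234 ≈ 10.620 μg/mL.
Steady-state peak Cmax,ss = C₀·R ≈ 10.620 × 1.2201 ≈ 12.957 μg/mL.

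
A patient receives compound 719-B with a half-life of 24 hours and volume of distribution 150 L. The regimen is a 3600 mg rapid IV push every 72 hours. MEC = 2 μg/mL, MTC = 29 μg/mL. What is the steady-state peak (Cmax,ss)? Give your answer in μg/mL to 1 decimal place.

τ = 72 h = 3 half-lives, so f = (1/2)^3 = 0.125.
Accumulation ratio R = 1/(1 − f) = 1/0.875 = 8/7.
Single-dose peak C₀ = D/Vd = 3600/150 = 24 μg/mL.
Steady-state peak Cmax,ss = C₀·R = 24 × 8/7 ≈ 27.429 μg/mL.
Peak 27.4 μg/mL vs MTC 29 μg/mL: below toxic threshold.

27.4 μg/mL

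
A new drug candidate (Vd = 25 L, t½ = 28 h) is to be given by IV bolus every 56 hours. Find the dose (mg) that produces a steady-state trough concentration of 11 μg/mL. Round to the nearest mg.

τ/t½ = 56/28 ≈ 2, so f = (1/2)^(56/28) ≈ 0.250000.
Cmin,ss = (D/Vd)·f/(1−f), so D = Cmin,ss·Vd·(1−f)/f.
D = 11 × 25 × (1−f)/f ≈ 11 × 25 × 3.00000 ≈ 825.00 mg.

825 mg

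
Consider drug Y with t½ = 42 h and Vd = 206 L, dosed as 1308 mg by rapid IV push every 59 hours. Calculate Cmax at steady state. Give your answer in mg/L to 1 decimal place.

τ/t½ = 59/42 ≈ 1.4048, so fraction remaining f = (1/2)^(59/42) ≈ 0.3777.
Accumulation ratio R = 1/(1 − f) ≈ 1/0.6223 ≈ 1.6069.
Each bolus raises the concentration by D/Vd = 1308/206 ≈ 6.350 mg/L.
Steady-state peak Cmax,ss = C₀·R ≈ 6.350 × 1.6069 ≈ 10.204 mg/L.

10.2 mg/L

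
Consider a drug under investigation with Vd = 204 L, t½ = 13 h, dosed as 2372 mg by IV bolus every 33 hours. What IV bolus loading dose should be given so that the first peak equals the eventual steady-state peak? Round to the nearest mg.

f = (1/2)^(33/13) ≈ 0.172126; accumulation ratio R = 1/(1−f) ≈ 1.20791.
Loading dose to hit Cmax,ss on first dose: D_load = D_maint·R ≈ 2372 × 1.20791 ≈ 2865.16 mg.

2865 mg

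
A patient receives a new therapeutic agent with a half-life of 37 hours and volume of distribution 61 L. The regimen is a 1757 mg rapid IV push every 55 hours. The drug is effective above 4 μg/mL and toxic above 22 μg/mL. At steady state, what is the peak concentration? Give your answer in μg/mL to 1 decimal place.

44.8 μg/mL

τ/t½ = 55/37 ≈ 1.4865, so fraction remaining f = (1/2)^(55/37) ≈ 0.3569.
At steady state, accumulation factor R = 1/(1 − e^(−kτ)) ≈ 1.5550.
Single-dose peak C₀ = D/Vd = 1757/61 ≈ 28.803 μg/mL.
Steady-state peak Cmax,ss = C₀·R ≈ 28.803 × 1.5550 ≈ 44.789 μg/mL.
Peak 44.8 μg/mL vs MTC 22 μg/mL: exceeds toxic threshold.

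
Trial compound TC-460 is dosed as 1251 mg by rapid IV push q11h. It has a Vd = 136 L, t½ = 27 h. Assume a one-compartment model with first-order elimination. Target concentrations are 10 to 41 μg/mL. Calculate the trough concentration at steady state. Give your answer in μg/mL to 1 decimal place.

Over one 11-h interval, 11/27 ≈ 0.40741 half-lives elapse, leaving f ≈ 0.7540 of each dose.
Each bolus raises the concentration by D/Vd = 1251/136 ≈ 9.199 μg/mL.
Steady-state trough Cmin,ss = C₀·f/(1−f) ≈ 9.199 × 0.7540/0.2460 ≈ 28.195 μg/mL.
Trough 28.2 μg/mL vs MEC 10 μg/mL: adequate.

28.2 μg/mL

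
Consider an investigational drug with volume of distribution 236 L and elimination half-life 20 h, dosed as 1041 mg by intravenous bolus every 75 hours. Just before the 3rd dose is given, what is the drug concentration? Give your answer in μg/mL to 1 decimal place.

0.4 μg/mL

f = (1/2)^(τ/t½) = (1/2)^(75/20) ≈ 0.0743.
C₀ = D/Vd = 1041/236 ≈ 4.411 μg/mL.
Before the 3rd dose, 2 doses have been given. Superposition: Cmin = C₀·(f + f²).
≈ 4.411 × (0.0743 + 0.0055) ≈ 4.411 × 0.0798 ≈ 0.352 μg/mL.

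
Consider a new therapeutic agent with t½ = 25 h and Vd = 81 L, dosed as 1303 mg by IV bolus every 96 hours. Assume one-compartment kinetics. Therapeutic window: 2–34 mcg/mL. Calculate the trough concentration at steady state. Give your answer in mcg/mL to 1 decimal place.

τ/t½ = 96/25 ≈ 3.84, so fraction remaining f = (1/2)^(96/25) ≈ 0.0698.
Single-dose peak C₀ = D/Vd = 1303/81 ≈ 16.086 mcg/mL.
Steady-state trough Cmin,ss = C₀·f/(1−f) ≈ 16.086 × 0.0698/0.9302 ≈ 1.207 mcg/mL.
Trough 1.2 mcg/mL vs MEC 2 mcg/mL: subtherapeutic.

1.2 mcg/mL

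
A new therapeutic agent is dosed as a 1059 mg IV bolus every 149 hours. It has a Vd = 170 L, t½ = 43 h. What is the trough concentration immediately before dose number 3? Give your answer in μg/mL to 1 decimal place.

0.6 μg/mL

f = (1/2)^(τ/t½) = (1/2)^(149/43) ≈ 0.0906.
C₀ = D/Vd = 1059/170 ≈ 6.229 μg/mL.
Before the 3rd dose, 2 doses have been given. Superposition: Cmin = C₀·(f + f²).
≈ 6.229 × (0.0906 + 0.0082) ≈ 6.229 × 0.0988 ≈ 0.615 μg/mL.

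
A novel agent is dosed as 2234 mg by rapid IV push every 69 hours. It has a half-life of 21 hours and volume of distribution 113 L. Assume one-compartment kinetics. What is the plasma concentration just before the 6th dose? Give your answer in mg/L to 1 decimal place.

f = (1/2)^(τ/t½) = (1/2)^(69/21) ≈ 0.1025.
C₀ = D/Vd = 2234/113 ≈ 19.770 mg/L.
Before the 6th dose, 5 doses have been given. Superposition: Cmin = C₀·(f + f² + … + f^5).
≈ 19.770 × (0.1025 + 0.0105 + 0.0011 + 0.0001 + 0.0000) ≈ 19.770 × 0.1142 ≈ 2.258 mg/L.

2.3 mg/L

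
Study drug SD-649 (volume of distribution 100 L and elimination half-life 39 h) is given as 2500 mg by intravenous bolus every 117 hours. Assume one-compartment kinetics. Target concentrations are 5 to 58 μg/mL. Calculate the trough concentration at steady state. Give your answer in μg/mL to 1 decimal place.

3.6 μg/mL

τ = 117 h = 3 half-lives, so f = (1/2)^3 = 0.125.
Accumulation ratio R = 1/(1 − f) = 1/0.875 = 8/7.
Single-dose peak C₀ = D/Vd = 2500/100 = 25 μg/mL.
Steady-state peak Cmax,ss = C₀·R = 25 × 8/7 ≈ 28.571 μg/mL.
Steady-state trough Cmin,ss = Cmax,ss·f ≈ 28.571 × 0.125 ≈ 3.571 μg/mL.
Trough 3.6 μg/mL vs MEC 5 μg/mL: subtherapeutic.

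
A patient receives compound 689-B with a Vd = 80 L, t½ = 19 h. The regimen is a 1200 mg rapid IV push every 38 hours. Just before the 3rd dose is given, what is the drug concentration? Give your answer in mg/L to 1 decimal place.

f = (1/2)^(τ/t½) = (1/2)^(38/19) ≈ 0.2500.
C₀ = D/Vd = 1200/80 ≈ 15.000 mg/L.
Before the 3rd dose, 2 doses have been given. Superposition: Cmin = C₀·(f + f²).
≈ 15.000 × (0.2500 + 0.0625) ≈ 15.000 × 0.3125 ≈ 4.688 mg/L.

4.7 mg/L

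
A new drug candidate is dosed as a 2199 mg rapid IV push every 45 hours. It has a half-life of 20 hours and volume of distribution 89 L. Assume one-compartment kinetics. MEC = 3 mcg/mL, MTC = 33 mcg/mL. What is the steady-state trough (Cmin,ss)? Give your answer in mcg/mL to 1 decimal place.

6.6 mcg/mL

τ/t½ = 45/20 ≈ 2.25, so fraction remaining f = (1/2)^(45/20) ≈ 0.2102.
Each bolus raises the concentration by D/Vd = 2199/89 ≈ 24.708 mcg/mL.
Steady-state trough Cmin,ss = C₀·f/(1−f) ≈ 24.708 × 0.2102/0.7898 ≈ 6.576 mcg/mL.
Trough 6.6 mcg/mL vs MEC 3 mcg/mL: adequate.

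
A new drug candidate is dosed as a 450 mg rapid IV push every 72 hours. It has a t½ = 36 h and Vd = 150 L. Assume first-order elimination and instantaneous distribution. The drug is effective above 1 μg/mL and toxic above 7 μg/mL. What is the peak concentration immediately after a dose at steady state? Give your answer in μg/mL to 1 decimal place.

4.0 μg/mL

The dosing interval is 2 half-lives, so f = 2^(−2) = 0.25.
At steady state, R = 1/(1 − 0.25) = 4/3.
Single-dose peak C₀ = D/Vd = 450/150 = 3 μg/mL.
Steady-state peak Cmax,ss = C₀·R = 3 × 4/3 ≈ 4.000 μg/mL.
Peak 4.0 μg/mL vs MTC 7 μg/mL: below toxic threshold.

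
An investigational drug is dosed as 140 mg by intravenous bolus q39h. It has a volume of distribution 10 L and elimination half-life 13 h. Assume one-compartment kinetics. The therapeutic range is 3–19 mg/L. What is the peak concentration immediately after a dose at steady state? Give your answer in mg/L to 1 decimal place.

τ = 39 h = 3 half-lives, so f = (1/2)^3 = 0.125.
At steady state, R = 1/(1 − 0.125) = 8/7.
Single-dose peak C₀ = D/Vd = 140/10 = 14 mg/L.
Steady-state peak Cmax,ss = C₀·R = 14 × 8/7 ≈ 16.000 mg/L.
Peak 16.0 mg/L vs MTC 19 mg/L: below toxic threshold.

16.0 mg/L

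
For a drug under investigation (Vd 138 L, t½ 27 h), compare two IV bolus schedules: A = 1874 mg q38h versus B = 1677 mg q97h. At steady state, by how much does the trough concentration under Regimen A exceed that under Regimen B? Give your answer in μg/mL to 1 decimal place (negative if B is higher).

Regimen A: f = (1/2)^(38/27) ≈ 0.3770; Cmin,ss = (1874/138)·f/(1−f) ≈ 8.218 μg/mL.
Regimen B: f = (1/2)^(97/27) ≈ 0.0829; Cmin,ss = (1677/138)·f/(1−f) ≈ 1.098 μg/mL.
Difference ≈ 8.218 − 1.098 ≈ 7.120 μg/mL.

7.1 μg/mL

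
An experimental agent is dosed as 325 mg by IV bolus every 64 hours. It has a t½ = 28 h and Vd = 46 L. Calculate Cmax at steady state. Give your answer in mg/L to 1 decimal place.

τ/t½ = 64/28 ≈ 2.2857, so fraction remaining f = (1/2)^(64/28) ≈ 0.2051.
At steady state, accumulation factor R = 1/(1 − e^(−kτ)) ≈ 1.2580.
Each bolus raises the concentration by D/Vd = 325/46 ≈ 7.065 mg/L.
Steady-state peak Cmax,ss = C₀·R ≈ 7.065 × 1.2580 ≈ 8.888 mg/L.

8.9 mg/L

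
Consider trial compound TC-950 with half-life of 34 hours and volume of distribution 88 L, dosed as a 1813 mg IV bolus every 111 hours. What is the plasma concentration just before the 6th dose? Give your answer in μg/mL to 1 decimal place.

2.4 μg/mL

f = (1/2)^(τ/t½) = (1/2)^(111/34) ≈ 0.1040.
C₀ = D/Vd = 1813/88 ≈ 20.602 μg/mL.
Before the 6th dose, 5 doses have been given. Superposition: Cmin = C₀·(f + f² + … + f^5).
≈ 20.602 × (0.1040 + 0.0108 + 0.0011 + 0.0001 + 0.0000) ≈ 20.602 × 0.1160 ≈ 2.390 μg/mL.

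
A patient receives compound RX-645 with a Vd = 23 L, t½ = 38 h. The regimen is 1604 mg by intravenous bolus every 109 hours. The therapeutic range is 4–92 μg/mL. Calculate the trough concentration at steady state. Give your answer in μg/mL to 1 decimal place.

11.1 μg/mL

τ/t½ = 109/38 ≈ 2.8684, so fraction remaining f = (1/2)^(109/38) ≈ 0.1369.
At steady state, accumulation factor R = 1/(1 − e^(−kτ)) ≈ 1.1586.
Each bolus raises the concentration by D/Vd = 1604/23 ≈ 69.739 μg/mL.
Steady-state peak Cmax,ss = C₀·R ≈ 69.739 × 1.1586 ≈ 80.800 μg/mL.
Steady-state trough Cmin,ss = Cmax,ss·f ≈ 80.800 × 0.1369 ≈ 11.062 μg/mL.
Trough 11.1 μg/mL vs MEC 4 μg/mL: adequate.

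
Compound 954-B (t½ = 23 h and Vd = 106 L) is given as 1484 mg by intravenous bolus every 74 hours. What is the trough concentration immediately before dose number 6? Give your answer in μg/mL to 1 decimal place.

1.7 μg/mL

f = (1/2)^(τ/t½) = (1/2)^(74/23) ≈ 0.1075.
C₀ = D/Vd = 1484/106 ≈ 14.000 μg/mL.
Before the 6th dose, 5 doses have been given. Superposition: Cmin = C₀·(f + f² + … + f^5).
≈ 14.000 × (0.1075 + 0.0116 + 0.0012 + 0.0001 + 0.0000) ≈ 14.000 × 0.1204 ≈ 1.686 μg/mL.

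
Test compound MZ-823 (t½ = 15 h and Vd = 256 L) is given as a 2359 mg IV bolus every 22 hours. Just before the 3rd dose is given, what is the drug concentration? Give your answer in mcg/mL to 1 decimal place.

4.5 mcg/mL

f = (1/2)^(τ/t½) = (1/2)^(22/15) ≈ 0.3618.
C₀ = D/Vd = 2359/256 ≈ 9.215 mcg/mL.
Before the 3rd dose, 2 doses have been given. Superposition: Cmin = C₀·(f + f²).
≈ 9.215 × (0.3618 + 0.1309) ≈ 9.215 × 0.4927 ≈ 4.540 mcg/mL.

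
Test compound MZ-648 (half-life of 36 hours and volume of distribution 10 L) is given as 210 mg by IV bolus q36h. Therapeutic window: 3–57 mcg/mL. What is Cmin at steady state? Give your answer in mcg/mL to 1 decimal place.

21.0 mcg/mL

The dosing interval is 1 half-life, so f = 2^(−1) = 0.5.
Accumulation ratio R = 1/(1 − f) = 1/0.5 = 2/1.
Single-dose peak C₀ = D/Vd = 210/10 = 21 mcg/mL.
Steady-state peak Cmax,ss = C₀·R = 21 × 2/1 ≈ 42.000 mcg/mL.
Steady-state trough Cmin,ss = Cmax,ss·f ≈ 42.000 × 0.5 ≈ 21.000 mcg/mL.
Trough 21.0 mcg/mL vs MEC 3 mcg/mL: adequate.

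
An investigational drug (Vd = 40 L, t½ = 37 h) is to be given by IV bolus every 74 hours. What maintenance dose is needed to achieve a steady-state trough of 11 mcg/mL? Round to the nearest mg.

1320 mg

τ/t½ = 74/37 ≈ 2, so f = (1/2)^(74/37) ≈ 0.250000.
Cmin,ss = (D/Vd)·f/(1−f), so D = Cmin,ss·Vd·(1−f)/f.
D = 11 × 40 × (1−f)/f ≈ 11 × 40 × 3.00000 ≈ 1320.00 mg.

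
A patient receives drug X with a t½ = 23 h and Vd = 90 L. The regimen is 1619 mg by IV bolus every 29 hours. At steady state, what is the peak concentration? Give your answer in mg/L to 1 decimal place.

Over one 29-h interval, 29/23 ≈ 1.2609 half-lives elapse, leaving f ≈ 0.4173 of each dose.
At steady state, accumulation factor R = 1/(1 − e^(−kτ)) ≈ 1.7161.
Each bolus raises the concentration by D/Vd = 1619/90 ≈ 17.989 mg/L.
Steady-state peak Cmax,ss = C₀·R ≈ 17.989 × 1.7161 ≈ 30.871 mg/L.

30.9 mg/L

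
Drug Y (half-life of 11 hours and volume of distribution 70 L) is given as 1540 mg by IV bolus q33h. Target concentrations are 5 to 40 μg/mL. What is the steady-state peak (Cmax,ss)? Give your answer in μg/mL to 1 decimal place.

25.1 μg/mL

The dosing interval is 3 half-lives, so f = 2^(−3) = 0.125.
At steady state, R = 1/(1 − 0.125) = 8/7.
Single-dose peak C₀ = D/Vd = 1540/70 = 22 μg/mL.
Steady-state peak Cmax,ss = C₀·R = 22 × 8/7 ≈ 25.143 μg/mL.
Peak 25.1 μg/mL vs MTC 40 μg/mL: below toxic threshold.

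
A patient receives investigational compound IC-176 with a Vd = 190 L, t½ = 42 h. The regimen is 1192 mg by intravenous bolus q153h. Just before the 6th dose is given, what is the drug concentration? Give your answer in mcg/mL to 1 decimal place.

f = (1/2)^(τ/t½) = (1/2)^(153/42) ≈ 0.0801.
C₀ = D/Vd = 1192/190 ≈ 6.274 mcg/mL.
Before the 6th dose, 5 doses have been given. Superposition: Cmin = C₀·(f + f² + … + f^5).
≈ 6.274 × (0.0801 + 0.0064 + 0.0005 + 0.0000 + 0.0000) ≈ 6.274 × 0.0870 ≈ 0.546 mcg/mL.

0.5 mcg/mL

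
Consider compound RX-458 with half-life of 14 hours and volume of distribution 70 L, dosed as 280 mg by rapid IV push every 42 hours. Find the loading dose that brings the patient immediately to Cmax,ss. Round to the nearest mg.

320 mg

f = (1/2)^(42/14) ≈ 0.125000; accumulation ratio R = 1/(1−f) ≈ 1.14286.
Loading dose to hit Cmax,ss on first dose: D_load = D_maint·R ≈ 280 × 1.14286 ≈ 320.00 mg.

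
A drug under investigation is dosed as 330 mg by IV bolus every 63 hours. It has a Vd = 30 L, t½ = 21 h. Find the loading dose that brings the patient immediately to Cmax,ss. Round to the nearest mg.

f = (1/2)^(63/21) ≈ 0.125000; accumulation ratio R = 1/(1−f) ≈ 1.14286.
Loading dose to hit Cmax,ss on first dose: D_load = D_maint·R ≈ 330 × 1.14286 ≈ 377.14 mg.

377 mg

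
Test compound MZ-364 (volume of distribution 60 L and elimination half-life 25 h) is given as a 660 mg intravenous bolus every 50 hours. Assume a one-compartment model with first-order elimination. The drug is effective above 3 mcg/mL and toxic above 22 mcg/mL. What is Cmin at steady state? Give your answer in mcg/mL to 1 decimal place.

3.7 mcg/mL

The dosing interval is 2 half-lives, so f = 2^(−2) = 0.25.
At steady state, R = 1/(1 − 0.25) = 4/3.
Single-dose peak C₀ = D/Vd = 660/60 = 11 mcg/mL.
Steady-state peak Cmax,ss = C₀·R = 11 × 4/3 ≈ 14.667 mcg/mL.
Steady-state trough Cmin,ss = Cmax,ss·f ≈ 14.667 × 0.25 ≈ 3.667 mcg/mL.
Trough 3.7 mcg/mL vs MEC 3 mcg/mL: adequate.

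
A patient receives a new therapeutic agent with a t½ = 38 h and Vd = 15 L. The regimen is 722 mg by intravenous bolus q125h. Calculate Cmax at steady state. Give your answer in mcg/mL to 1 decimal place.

τ/t½ = 125/38 ≈ 3.2895, so fraction remaining f = (1/2)^(125/38) ≈ 0.1023.
At steady state, accumulation factor R = 1/(1 − e^(−kτ)) ≈ 1.1140.
Single-dose peak C₀ = D/Vd = 722/15 ≈ 48.133 mcg/mL.
Cmax,ss = C₀/(1 − f) ≈ 48.133/0.8977 ≈ 53.618 mcg/mL.

53.6 mcg/mL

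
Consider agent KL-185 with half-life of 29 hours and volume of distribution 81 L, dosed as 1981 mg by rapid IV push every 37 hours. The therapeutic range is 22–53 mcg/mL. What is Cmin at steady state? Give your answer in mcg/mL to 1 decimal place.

17.2 mcg/mL

τ/t½ = 37/29 ≈ 1.2759, so fraction remaining f = (1/2)^(37/29) ≈ 0.4130.
At steady state, accumulation factor R = 1/(1 − e^(−kτ)) ≈ 1.7036.
Each bolus raises the concentration by D/Vd = 1981/81 ≈ 24.457 mcg/mL.
Cmax,ss = C₀/(1 − f) ≈ 24.457/0.5870 ≈ 41.664 mcg/mL.
Steady-state trough Cmin,ss = Cmax,ss·f ≈ 41.664 × 0.4130 ≈ 17.207 mcg/mL.
Trough 17.2 mcg/mL vs MEC 22 mcg/mL: subtherapeutic.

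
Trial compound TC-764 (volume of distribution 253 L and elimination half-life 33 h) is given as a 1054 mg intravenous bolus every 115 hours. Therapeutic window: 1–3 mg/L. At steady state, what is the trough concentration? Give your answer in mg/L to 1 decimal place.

k = ln2/t½ = ln2/33 ≈ 0.021004 h⁻¹; fraction remaining f = e^(−kτ) = e^(−0.021004×115) ≈ 0.0893.
Accumulation ratio R = 1/(1 − f) ≈ 1/0.9107 ≈ 1.0981.
Single-dose peak C₀ = D/Vd = 1054/253 ≈ 4.166 mg/L.
Steady-state peak Cmax,ss = C₀·R ≈ 4.166 × 1.0981 ≈ 4.575 mg/L.
One interval later, Cmin,ss = Cmax,ss·e^(−kτ) ≈ 4.575 × 0.0893 ≈ 0.409 mg/L.
Trough 0.4 mg/L vs MEC 1 mg/L: subtherapeutic.

0.4 mg/L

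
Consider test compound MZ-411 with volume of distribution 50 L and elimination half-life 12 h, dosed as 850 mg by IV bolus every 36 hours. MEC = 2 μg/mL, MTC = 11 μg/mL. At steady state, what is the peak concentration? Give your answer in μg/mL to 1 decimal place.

19.4 μg/mL

τ = 36 h = 3 half-lives, so f = (1/2)^3 = 0.125.
Accumulation ratio R = 1/(1 − f) = 1/0.875 = 8/7.
Single-dose peak C₀ = D/Vd = 850/50 = 17 μg/mL.
Steady-state peak Cmax,ss = C₀·R = 17 × 8/7 ≈ 19.429 μg/mL.
Peak 19.4 μg/mL vs MTC 11 μg/mL: exceeds toxic threshold.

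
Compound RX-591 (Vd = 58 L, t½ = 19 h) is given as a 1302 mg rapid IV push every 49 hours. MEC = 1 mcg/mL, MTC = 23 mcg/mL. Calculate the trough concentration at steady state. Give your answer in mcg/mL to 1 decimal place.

4.5 mcg/mL

τ/t½ = 49/19 ≈ 2.5789, so fraction remaining f = (1/2)^(49/19) ≈ 0.1674.
Single-dose peak C₀ = D/Vd = 1302/58 ≈ 22.448 mcg/mL.
Steady-state trough Cmin,ss = C₀·f/(1−f) ≈ 22.448 × 0.1674/0.8326 ≈ 4.513 mcg/mL.
Trough 4.5 mcg/mL vs MEC 1 mcg/mL: adequate.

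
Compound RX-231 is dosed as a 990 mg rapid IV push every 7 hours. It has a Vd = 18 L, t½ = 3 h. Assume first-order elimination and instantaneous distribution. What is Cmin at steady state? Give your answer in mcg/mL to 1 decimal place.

k = ln2/t½ = ln2/3 ≈ 0.231049 h⁻¹; fraction remaining f = e^(−kτ) = e^(−0.231049×7) ≈ 0.1984.
At steady state, accumulation factor R = 1/(1 − e^(−kτ)) ≈ 1.2475.
Single-dose peak C₀ = D/Vd = 990/18 ≈ 55.000 mcg/mL.
Steady-state peak Cmax,ss = C₀·R ≈ 55.000 × 1.2475 ≈ 68.612 mcg/mL.
Steady-state trough Cmin,ss = Cmax,ss·f ≈ 68.612 × 0.1984 ≈ 13.613 mcg/mL.

13.6 mcg/mL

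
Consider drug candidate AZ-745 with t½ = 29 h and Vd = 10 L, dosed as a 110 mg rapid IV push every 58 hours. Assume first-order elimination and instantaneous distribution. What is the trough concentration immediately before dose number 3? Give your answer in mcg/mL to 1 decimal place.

f = (1/2)^(τ/t½) = (1/2)^(58/29) ≈ 0.2500.
C₀ = D/Vd = 110/10 ≈ 11.000 mcg/mL.
Before the 3rd dose, 2 doses have been given. Superposition: Cmin = C₀·(f + f²).
≈ 11.000 × (0.2500 + 0.0625) ≈ 11.000 × 0.3125 ≈ 3.438 mcg/mL.

3.4 mcg/mL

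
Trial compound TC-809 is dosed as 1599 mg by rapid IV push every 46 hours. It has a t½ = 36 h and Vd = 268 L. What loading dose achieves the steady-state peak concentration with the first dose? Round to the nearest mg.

2721 mg

f = (1/2)^(46/36) ≈ 0.412430; accumulation ratio R = 1/(1−f) ≈ 1.70192.
Loading dose to hit Cmax,ss on first dose: D_load = D_maint·R ≈ 1599 × 1.70192 ≈ 2721.37 mg.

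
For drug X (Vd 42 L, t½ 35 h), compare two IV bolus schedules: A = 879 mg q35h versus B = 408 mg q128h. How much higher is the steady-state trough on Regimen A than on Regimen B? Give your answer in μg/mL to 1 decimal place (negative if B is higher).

20.1 μg/mL

Regimen A: f = (1/2)^(35/35) ≈ 0.5000; Cmin,ss = (879/42)·f/(1−f) ≈ 20.929 μg/mL.
Regimen B: f = (1/2)^(128/35) ≈ 0.0793; Cmin,ss = (408/42)·f/(1−f) ≈ 0.837 μg/mL.
Difference ≈ 20.929 − 0.837 ≈ 20.092 μg/mL.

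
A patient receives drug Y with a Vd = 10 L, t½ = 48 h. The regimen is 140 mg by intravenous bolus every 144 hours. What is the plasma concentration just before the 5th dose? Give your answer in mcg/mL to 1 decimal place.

f = (1/2)^(τ/t½) = (1/2)^(144/48) ≈ 0.1250.
C₀ = D/Vd = 140/10 ≈ 14.000 mcg/mL.
Before the 5th dose, 4 doses have been given. Superposition: Cmin = C₀·(f + f² + … + f^4).
≈ 14.000 × (0.1250 + 0.0156 + 0.0020 + 0.0002) ≈ 14.000 × 0.1428 ≈ 1.999 mcg/mL.

2.0 mcg/mL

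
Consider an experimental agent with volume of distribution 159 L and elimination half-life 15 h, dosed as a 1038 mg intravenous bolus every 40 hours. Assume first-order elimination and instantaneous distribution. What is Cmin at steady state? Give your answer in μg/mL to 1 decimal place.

k = ln2/t½ = ln2/15 ≈ 0.046210 h⁻¹; fraction remaining f = e^(−kτ) = e^(−0.046210×40) ≈ 0.1575.
At steady state, accumulation factor R = 1/(1 − e^(−kτ)) ≈ 1.1869.
Single-dose peak C₀ = D/Vd = 1038/159 ≈ 6.528 μg/mL.
Steady-state peak Cmax,ss = C₀·R ≈ 6.528 × 1.1869 ≈ 7.748 μg/mL.
Steady-state trough Cmin,ss = Cmax,ss·f ≈ 7.748 × 0.1575 ≈ 1.220 μg/mL.

1.2 μg/mL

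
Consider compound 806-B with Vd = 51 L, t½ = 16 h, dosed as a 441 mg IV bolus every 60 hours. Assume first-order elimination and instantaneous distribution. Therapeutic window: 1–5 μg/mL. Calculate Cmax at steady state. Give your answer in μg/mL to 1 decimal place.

τ/t½ = 60/16 ≈ 3.75, so fraction remaining f = (1/2)^(60/16) ≈ 0.0743.
At steady state, accumulation factor R = 1/(1 − e^(−kτ)) ≈ 1.0803.
Single-dose peak C₀ = D/Vd = 441/51 ≈ 8.647 μg/mL.
Steady-state peak Cmax,ss = C₀·R ≈ 8.647 × 1.0803 ≈ 9.341 μg/mL.
Peak 9.3 μg/mL vs MTC 5 μg/mL: exceeds toxic threshold.

9.3 μg/mL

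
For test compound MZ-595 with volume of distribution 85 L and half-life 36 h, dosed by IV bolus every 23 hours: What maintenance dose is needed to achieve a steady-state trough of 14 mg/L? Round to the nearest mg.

663 mg

τ/t½ = 23/36 ≈ 0.63889, so f = (1/2)^(23/36) ≈ 0.642207.
Cmin,ss = (D/Vd)·f/(1−f), so D = Cmin,ss·Vd·(1−f)/f.
D = 14 × 85 × (1−f)/f ≈ 14 × 85 × 0.55713 ≈ 662.98 mg.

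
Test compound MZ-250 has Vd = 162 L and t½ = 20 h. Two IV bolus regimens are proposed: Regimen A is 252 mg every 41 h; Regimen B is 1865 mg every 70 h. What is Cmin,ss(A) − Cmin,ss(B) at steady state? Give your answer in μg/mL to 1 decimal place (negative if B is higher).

Regimen A: f = (1/2)^(41/20) ≈ 0.2415; Cmin,ss = (252/162)·f/(1−f) ≈ 0.495 μg/mL.
Regimen B: f = (1/2)^(70/20) ≈ 0.0884; Cmin,ss = (1865/162)·f/(1−f) ≈ 1.116 μg/mL.
Difference ≈ 0.495 − 1.116 ≈ -0.621 μg/mL.

-0.6 μg/mL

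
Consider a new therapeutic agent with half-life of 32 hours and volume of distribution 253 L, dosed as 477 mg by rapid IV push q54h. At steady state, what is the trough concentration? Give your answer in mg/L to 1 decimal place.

0.8 mg/L

k = ln2/t½ = ln2/32 ≈ 0.021661 h⁻¹; fraction remaining f = e^(−kτ) = e^(−0.021661×54) ≈ 0.3105.
Accumulation ratio R = 1/(1 − f) ≈ 1/0.6895 ≈ 1.4503.
Single-dose peak C₀ = D/Vd = 477/253 ≈ 1.885 mg/L.
Cmax,ss = C₀/(1 − f) ≈ 1.885/0.6895 ≈ 2.734 mg/L.
Steady-state trough Cmin,ss = Cmax,ss·f ≈ 2.734 × 0.3105 ≈ 0.849 mg/L.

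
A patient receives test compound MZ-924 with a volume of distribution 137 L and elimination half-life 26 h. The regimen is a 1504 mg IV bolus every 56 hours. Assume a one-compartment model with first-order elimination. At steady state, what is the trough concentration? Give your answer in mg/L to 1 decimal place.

3.2 mg/L

k = ln2/t½ = ln2/26 ≈ 0.026660 h⁻¹; fraction remaining f = e^(−kτ) = e^(−0.026660×56) ≈ 0.2247.
Each bolus raises the concentration by D/Vd = 1504/137 ≈ 10.978 mg/L.
Steady-state trough Cmin,ss = C₀·f/(1−f) ≈ 10.978 × 0.2247/0.7753 ≈ 3.182 mg/L.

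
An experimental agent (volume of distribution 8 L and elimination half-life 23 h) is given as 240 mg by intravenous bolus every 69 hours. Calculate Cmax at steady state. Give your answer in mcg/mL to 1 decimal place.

34.3 mcg/mL

τ = 69 h = 3 half-lives, so f = (1/2)^3 = 0.125.
Accumulation ratio R = 1/(1 − f) = 1/0.875 = 8/7.
Single-dose peak C₀ = D/Vd = 240/8 = 30 mcg/mL.
Steady-state peak Cmax,ss = C₀·R = 30 × 8/7 ≈ 34.286 mcg/mL.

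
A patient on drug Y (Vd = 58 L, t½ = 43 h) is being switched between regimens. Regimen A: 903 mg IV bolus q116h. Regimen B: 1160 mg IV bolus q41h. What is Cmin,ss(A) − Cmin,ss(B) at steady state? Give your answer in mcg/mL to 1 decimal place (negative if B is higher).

-18.5 mcg/mL

Regimen A: f = (1/2)^(116/43) ≈ 0.1541; Cmin,ss = (903/58)·f/(1−f) ≈ 2.836 mcg/mL.
Regimen B: f = (1/2)^(41/43) ≈ 0.5164; Cmin,ss = (1160/58)·f/(1−f) ≈ 21.356 mcg/mL.
Difference ≈ 2.836 − 21.356 ≈ -18.520 mcg/mL.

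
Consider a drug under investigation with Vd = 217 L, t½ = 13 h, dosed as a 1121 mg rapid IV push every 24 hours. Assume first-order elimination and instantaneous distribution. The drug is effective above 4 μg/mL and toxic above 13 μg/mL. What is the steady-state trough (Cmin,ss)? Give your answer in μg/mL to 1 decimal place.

Over one 24-h interval, 24/13 ≈ 1.8462 half-lives elapse, leaving f ≈ 0.2781 of each dose.
Each bolus raises the concentration by D/Vd = 1121/217 ≈ 5.166 μg/mL.
Steady-state trough Cmin,ss = C₀·f/(1−f) ≈ 5.166 × 0.2781/0.7219 ≈ 1.990 μg/mL.
Trough 2.0 μg/mL vs MEC 4 μg/mL: subtherapeutic.

2.0 μg/mL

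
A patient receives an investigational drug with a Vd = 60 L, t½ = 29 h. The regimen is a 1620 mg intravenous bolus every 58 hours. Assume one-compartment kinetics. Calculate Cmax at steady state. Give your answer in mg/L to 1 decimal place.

36.0 mg/L

τ = 58 h = 2 half-lives, so f = (1/2)^2 = 0.25.
At steady state, R = 1/(1 − 0.25) = 4/3.
Single-dose peak C₀ = D/Vd = 1620/60 = 27 mg/L.
Steady-state peak Cmax,ss = C₀·R = 27 × 4/3 ≈ 36.000 mg/L.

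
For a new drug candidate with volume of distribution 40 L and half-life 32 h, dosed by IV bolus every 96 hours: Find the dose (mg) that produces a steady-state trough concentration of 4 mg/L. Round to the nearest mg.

1120 mg

τ/t½ = 96/32 ≈ 3, so f = (1/2)^(96/32) ≈ 0.125000.
Cmin,ss = (D/Vd)·f/(1−f), so D = Cmin,ss·Vd·(1−f)/f.
D = 4 × 40 × (1−f)/f ≈ 4 × 40 × 7.00000 ≈ 1120.00 mg.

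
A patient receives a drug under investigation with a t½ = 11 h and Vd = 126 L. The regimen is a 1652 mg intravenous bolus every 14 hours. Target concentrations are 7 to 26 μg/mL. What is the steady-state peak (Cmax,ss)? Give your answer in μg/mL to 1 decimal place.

k = ln2/t½ = ln2/11 ≈ 0.063013 h⁻¹; fraction remaining f = e^(−kτ) = e^(−0.063013×14) ≈ 0.4139.
At steady state, accumulation factor R = 1/(1 − e^(−kτ)) ≈ 1.7062.
Each bolus raises the concentration by D/Vd = 1652/126 ≈ 13.111 μg/mL.
Cmax,ss = C₀/(1 − f) ≈ 13.111/0.5861 ≈ 22.370 μg/mL.
Peak 22.4 μg/mL vs MTC 26 μg/mL: below toxic threshold.

22.4 μg/mL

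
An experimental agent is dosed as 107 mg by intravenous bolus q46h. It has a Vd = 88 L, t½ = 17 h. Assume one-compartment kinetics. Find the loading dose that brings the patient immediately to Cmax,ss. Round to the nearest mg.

f = (1/2)^(46/17) ≈ 0.153267; accumulation ratio R = 1/(1−f) ≈ 1.18101.
Loading dose to hit Cmax,ss on first dose: D_load = D_maint·R ≈ 107 × 1.18101 ≈ 126.37 mg.

126 mg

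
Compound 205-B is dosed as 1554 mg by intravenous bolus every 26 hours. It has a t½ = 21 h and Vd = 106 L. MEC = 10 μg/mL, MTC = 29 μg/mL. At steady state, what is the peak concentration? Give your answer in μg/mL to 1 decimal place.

25.4 μg/mL

Over one 26-h interval, 26/21 ≈ 1.2381 half-lives elapse, leaving f ≈ 0.4239 of each dose.
Accumulation ratio R = 1/(1 − f) ≈ 1/0.5761 ≈ 1.7358.
Each bolus raises the concentration by D/Vd = 1554/106 ≈ 14.660 μg/mL.
Steady-state peak Cmax,ss = C₀·R ≈ 14.660 × 1.7358 ≈ 25.447 μg/mL.
Peak 25.4 μg/mL vs MTC 29 μg/mL: below toxic threshold.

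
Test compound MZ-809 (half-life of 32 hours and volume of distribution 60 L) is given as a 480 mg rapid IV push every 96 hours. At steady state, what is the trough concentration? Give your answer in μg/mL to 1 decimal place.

The dosing interval is 3 half-lives, so f = 2^(−3) = 0.125.
Accumulation ratio R = 1/(1 − f) = 1/0.875 = 8/7.
Single-dose peak C₀ = D/Vd = 480/60 = 8 μg/mL.
Steady-state peak Cmax,ss = C₀·R = 8 × 8/7 ≈ 9.143 μg/mL.
Steady-state trough Cmin,ss = Cmax,ss·f ≈ 9.143 × 0.125 ≈ 1.143 μg/mL.

1.1 μg/mL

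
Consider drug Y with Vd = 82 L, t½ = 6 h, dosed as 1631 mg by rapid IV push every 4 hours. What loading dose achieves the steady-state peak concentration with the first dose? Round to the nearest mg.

f = (1/2)^(4/6) ≈ 0.629961; accumulation ratio R = 1/(1−f) ≈ 2.70242.
Loading dose to hit Cmax,ss on first dose: D_load = D_maint·R ≈ 1631 × 2.70242 ≈ 4407.65 mg.

4408 mg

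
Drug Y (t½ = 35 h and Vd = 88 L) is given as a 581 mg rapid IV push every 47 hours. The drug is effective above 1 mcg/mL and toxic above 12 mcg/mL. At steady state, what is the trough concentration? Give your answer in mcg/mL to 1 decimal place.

Over one 47-h interval, 47/35 ≈ 1.3429 half-lives elapse, leaving f ≈ 0.3942 of each dose.
Each bolus raises the concentration by D/Vd = 581/88 ≈ 6.602 mcg/mL.
Steady-state trough Cmin,ss = C₀·f/(1−f) ≈ 6.602 × 0.3942/0.6058 ≈ 4.296 mcg/mL.
Trough 4.3 mcg/mL vs MEC 1 mcg/mL: adequate.

4.3 mcg/mL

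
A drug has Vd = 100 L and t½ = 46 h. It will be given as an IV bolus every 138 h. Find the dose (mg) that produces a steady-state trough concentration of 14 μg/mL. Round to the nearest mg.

9800 mg

τ/t½ = 138/46 ≈ 3, so f = (1/2)^(138/46) ≈ 0.125000.
Cmin,ss = (D/Vd)·f/(1−f), so D = Cmin,ss·Vd·(1−f)/f.
D = 14 × 100 × (1−f)/f ≈ 14 × 100 × 7.00000 ≈ 9800.00 mg.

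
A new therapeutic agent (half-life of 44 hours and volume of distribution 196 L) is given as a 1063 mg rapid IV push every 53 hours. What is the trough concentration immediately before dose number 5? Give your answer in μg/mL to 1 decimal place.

f = (1/2)^(τ/t½) = (1/2)^(53/44) ≈ 0.4339.
C₀ = D/Vd = 1063/196 ≈ 5.423 μg/mL.
Before the 5th dose, 4 doses have been given. Superposition: Cmin = C₀·(f + f² + … + f^4).
≈ 5.423 × (0.4339 + 0.1883 + 0.0817 + 0.0354) ≈ 5.423 × 0.7393 ≈ 4.009 μg/mL.

4.0 μg/mL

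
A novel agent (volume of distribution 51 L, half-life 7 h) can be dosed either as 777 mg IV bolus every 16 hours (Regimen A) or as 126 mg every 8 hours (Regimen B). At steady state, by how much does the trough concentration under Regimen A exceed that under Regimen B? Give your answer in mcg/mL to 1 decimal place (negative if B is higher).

Regimen A: f = (1/2)^(16/7) ≈ 0.2051; Cmin,ss = (777/51)·f/(1−f) ≈ 3.931 mcg/mL.
Regimen B: f = (1/2)^(8/7) ≈ 0.4529; Cmin,ss = (126/51)·f/(1−f) ≈ 2.045 mcg/mL.
Difference ≈ 3.931 − 2.045 ≈ 1.886 mcg/mL.

1.9 mcg/mL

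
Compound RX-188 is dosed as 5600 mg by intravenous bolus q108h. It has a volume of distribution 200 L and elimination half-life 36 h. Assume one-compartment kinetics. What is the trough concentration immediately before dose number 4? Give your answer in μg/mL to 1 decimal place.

f = (1/2)^(τ/t½) = (1/2)^(108/36) ≈ 0.1250.
C₀ = D/Vd = 5600/200 ≈ 28.000 μg/mL.
Before the 4th dose, 3 doses have been given. Superposition: Cmin = C₀·(f + f² + … + f^3).
≈ 28.000 × (0.1250 + 0.0156 + 0.0020) ≈ 28.000 × 0.1426 ≈ 3.993 μg/mL.

4.0 μg/mL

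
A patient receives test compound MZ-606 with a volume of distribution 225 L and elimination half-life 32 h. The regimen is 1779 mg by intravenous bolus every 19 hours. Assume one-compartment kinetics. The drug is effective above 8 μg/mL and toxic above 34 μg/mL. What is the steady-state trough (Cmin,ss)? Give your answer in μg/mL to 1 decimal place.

τ/t½ = 19/32 ≈ 0.59375, so fraction remaining f = (1/2)^(19/32) ≈ 0.6626.
Single-dose peak C₀ = D/Vd = 1779/225 ≈ 7.907 μg/mL.
Steady-state trough Cmin,ss = C₀·f/(1−f) ≈ 7.907 × 0.6626/0.3374 ≈ 15.528 μg/mL.
Trough 15.5 μg/mL vs MEC 8 μg/mL: adequate.

15.5 μg/mL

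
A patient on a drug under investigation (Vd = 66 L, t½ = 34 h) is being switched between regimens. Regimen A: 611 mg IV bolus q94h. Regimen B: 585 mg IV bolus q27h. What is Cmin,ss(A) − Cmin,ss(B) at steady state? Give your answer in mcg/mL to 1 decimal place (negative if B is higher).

Regimen A: f = (1/2)^(94/34) ≈ 0.1471; Cmin,ss = (611/66)·f/(1−f) ≈ 1.597 mcg/mL.
Regimen B: f = (1/2)^(27/34) ≈ 0.5767; Cmin,ss = (585/66)·f/(1−f) ≈ 12.076 mcg/mL.
Difference ≈ 1.597 − 12.076 ≈ -10.479 mcg/mL.

-10.5 mcg/mL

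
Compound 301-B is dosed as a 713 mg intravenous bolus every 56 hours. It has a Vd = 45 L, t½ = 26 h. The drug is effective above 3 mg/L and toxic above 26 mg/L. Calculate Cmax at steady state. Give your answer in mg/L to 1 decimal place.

τ/t½ = 56/26 ≈ 2.1538, so fraction remaining f = (1/2)^(56/26) ≈ 0.2247.
At steady state, accumulation factor R = 1/(1 − e^(−kτ)) ≈ 1.2898.
Each bolus raises the concentration by D/Vd = 713/45 ≈ 15.844 mg/L.
Steady-state peak Cmax,ss = C₀·R ≈ 15.844 × 1.2898 ≈ 20.436 mg/L.
Peak 20.4 mg/L vs MTC 26 mg/L: below toxic threshold.

20.4 mg/L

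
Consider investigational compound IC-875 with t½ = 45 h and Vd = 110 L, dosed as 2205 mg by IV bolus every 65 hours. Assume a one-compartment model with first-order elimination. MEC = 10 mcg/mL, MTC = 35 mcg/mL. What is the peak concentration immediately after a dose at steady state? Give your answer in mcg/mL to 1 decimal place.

τ/t½ = 65/45 ≈ 1.4444, so fraction remaining f = (1/2)^(65/45) ≈ 0.3674.
Accumulation ratio R = 1/(1 − f) ≈ 1/0.6326 ≈ 1.5808.
Single-dose peak C₀ = D/Vd = 2205/110 ≈ 20.045 mcg/mL.
Steady-state peak Cmax,ss = C₀·R ≈ 20.045 × 1.5808 ≈ 31.687 mcg/mL.
Peak 31.7 mcg/mL vs MTC 35 mcg/mL: below toxic threshold.

31.7 mcg/mL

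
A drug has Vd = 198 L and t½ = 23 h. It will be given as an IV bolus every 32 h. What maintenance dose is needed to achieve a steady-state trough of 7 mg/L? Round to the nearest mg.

τ/t½ = 32/23 ≈ 1.3913, so f = (1/2)^(32/23) ≈ 0.381220.
Cmin,ss = (D/Vd)·f/(1−f), so D = Cmin,ss·Vd·(1−f)/f.
D = 7 × 198 × (1−f)/f ≈ 7 × 198 × 1.62316 ≈ 2249.70 mg.

2250 mg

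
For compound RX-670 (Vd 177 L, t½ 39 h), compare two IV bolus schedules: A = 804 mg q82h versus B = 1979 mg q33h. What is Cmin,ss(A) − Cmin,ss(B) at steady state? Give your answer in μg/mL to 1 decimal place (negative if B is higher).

Regimen A: f = (1/2)^(82/39) ≈ 0.2328; Cmin,ss = (804/177)·f/(1−f) ≈ 1.378 μg/mL.
Regimen B: f = (1/2)^(33/39) ≈ 0.5563; Cmin,ss = (1979/177)·f/(1−f) ≈ 14.018 μg/mL.
Difference ≈ 1.378 − 14.018 ≈ -12.640 μg/mL.

-12.6 μg/mL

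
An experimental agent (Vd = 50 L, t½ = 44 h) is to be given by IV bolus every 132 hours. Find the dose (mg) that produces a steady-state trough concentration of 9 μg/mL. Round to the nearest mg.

3150 mg

τ/t½ = 132/44 ≈ 3, so f = (1/2)^(132/44) ≈ 0.125000.
Cmin,ss = (D/Vd)·f/(1−f), so D = Cmin,ss·Vd·(1−f)/f.
D = 9 × 50 × (1−f)/f ≈ 9 × 50 × 7.00000 ≈ 3150.00 mg.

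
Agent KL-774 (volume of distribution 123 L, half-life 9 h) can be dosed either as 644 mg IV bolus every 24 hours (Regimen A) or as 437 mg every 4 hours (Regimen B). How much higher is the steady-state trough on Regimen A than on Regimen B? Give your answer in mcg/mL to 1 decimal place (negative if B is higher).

Regimen A: f = (1/2)^(24/9) ≈ 0.1575; Cmin,ss = (644/123)·f/(1−f) ≈ 0.979 mcg/mL.
Regimen B: f = (1/2)^(4/9) ≈ 0.7349; Cmin,ss = (437/123)·f/(1−f) ≈ 9.849 mcg/mL.
Difference ≈ 0.979 − 9.849 ≈ -8.870 mcg/mL.

-8.9 mcg/mL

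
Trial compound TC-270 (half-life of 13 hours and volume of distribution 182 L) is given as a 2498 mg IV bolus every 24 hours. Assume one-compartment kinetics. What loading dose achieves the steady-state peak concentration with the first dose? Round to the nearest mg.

f = (1/2)^(24/13) ≈ 0.278133; accumulation ratio R = 1/(1−f) ≈ 1.38530.
Loading dose to hit Cmax,ss on first dose: D_load = D_maint·R ≈ 2498 × 1.38530 ≈ 3460.48 mg.

3460 mg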